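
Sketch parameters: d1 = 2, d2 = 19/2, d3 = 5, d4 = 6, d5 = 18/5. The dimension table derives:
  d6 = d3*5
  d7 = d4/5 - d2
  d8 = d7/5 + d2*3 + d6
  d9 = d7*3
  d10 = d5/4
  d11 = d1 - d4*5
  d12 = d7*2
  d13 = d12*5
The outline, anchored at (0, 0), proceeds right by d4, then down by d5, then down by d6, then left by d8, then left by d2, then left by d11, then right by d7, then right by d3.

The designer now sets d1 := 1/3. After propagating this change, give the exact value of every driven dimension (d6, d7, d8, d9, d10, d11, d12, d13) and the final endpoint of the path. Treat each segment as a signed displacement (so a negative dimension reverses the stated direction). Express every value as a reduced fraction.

d6 = 25
d7 = -83/10
d8 = 1296/25
d9 = -249/10
d10 = 9/10
d11 = -89/3
d12 = -83/5
d13 = -83
endpoint = (-2173/75, -143/5)

Apply edit: d1 := 1/3
  d6 = d3*5 = 25
  d7 = d4/5 - d2 = -83/10
  d8 = d7/5 + d2*3 + d6 = 1296/25
  d9 = d7*3 = -249/10
  d10 = d5/4 = 9/10
  d11 = d1 - d4*5 = -89/3
  d12 = d7*2 = -83/5
  d13 = d12*5 = -83
Walk from origin (0, 0):
  seg 1: right by d4 = 6 → (6, 0)
  seg 2: down by d5 = 18/5 → (6, -18/5)
  seg 3: down by d6 = 25 → (6, -143/5)
  seg 4: left by d8 = 1296/25 → (-1146/25, -143/5)
  seg 5: left by d2 = 19/2 → (-2767/50, -143/5)
  seg 6: left by d11 = -89/3 → (-3851/150, -143/5)
  seg 7: right by d7 = -83/10 → (-2548/75, -143/5)
  seg 8: right by d3 = 5 → (-2173/75, -143/5)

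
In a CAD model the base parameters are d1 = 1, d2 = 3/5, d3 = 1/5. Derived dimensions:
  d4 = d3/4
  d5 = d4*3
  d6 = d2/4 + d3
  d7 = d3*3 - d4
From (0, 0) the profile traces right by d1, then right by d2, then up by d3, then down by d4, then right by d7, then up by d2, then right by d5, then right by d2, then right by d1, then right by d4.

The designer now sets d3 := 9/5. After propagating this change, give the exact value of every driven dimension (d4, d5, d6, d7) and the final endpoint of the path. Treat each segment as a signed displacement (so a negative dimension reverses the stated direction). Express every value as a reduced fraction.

d4 = 9/20
d5 = 27/20
d6 = 39/20
d7 = 99/20
endpoint = (199/20, 39/20)

Apply edit: d3 := 9/5
  d4 = d3/4 = 9/20
  d5 = d4*3 = 27/20
  d6 = d2/4 + d3 = 39/20
  d7 = d3*3 - d4 = 99/20
Walk from origin (0, 0):
  seg 1: right by d1 = 1 → (1, 0)
  seg 2: right by d2 = 3/5 → (8/5, 0)
  seg 3: up by d3 = 9/5 → (8/5, 9/5)
  seg 4: down by d4 = 9/20 → (8/5, 27/20)
  seg 5: right by d7 = 99/20 → (131/20, 27/20)
  seg 6: up by d2 = 3/5 → (131/20, 39/20)
  seg 7: right by d5 = 27/20 → (79/10, 39/20)
  seg 8: right by d2 = 3/5 → (17/2, 39/20)
  seg 9: right by d1 = 1 → (19/2, 39/20)
  seg 10: right by d4 = 9/20 → (199/20, 39/20)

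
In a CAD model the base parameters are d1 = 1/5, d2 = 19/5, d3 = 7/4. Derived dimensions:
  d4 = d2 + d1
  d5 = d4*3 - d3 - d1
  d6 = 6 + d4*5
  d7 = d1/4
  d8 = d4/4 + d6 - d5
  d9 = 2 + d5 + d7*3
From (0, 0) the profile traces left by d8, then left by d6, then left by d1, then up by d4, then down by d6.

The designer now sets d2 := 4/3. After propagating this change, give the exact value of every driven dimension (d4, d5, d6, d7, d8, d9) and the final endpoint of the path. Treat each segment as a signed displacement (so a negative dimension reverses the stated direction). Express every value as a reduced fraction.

d4 = 23/15
d5 = 53/20
d6 = 41/3
d7 = 1/20
d8 = 57/5
d9 = 24/5
endpoint = (-379/15, -182/15)

Apply edit: d2 := 4/3
  d4 = d2 + d1 = 23/15
  d5 = d4*3 - d3 - d1 = 53/20
  d6 = 6 + d4*5 = 41/3
  d7 = d1/4 = 1/20
  d8 = d4/4 + d6 - d5 = 57/5
  d9 = 2 + d5 + d7*3 = 24/5
Walk from origin (0, 0):
  seg 1: left by d8 = 57/5 → (-57/5, 0)
  seg 2: left by d6 = 41/3 → (-376/15, 0)
  seg 3: left by d1 = 1/5 → (-379/15, 0)
  seg 4: up by d4 = 23/15 → (-379/15, 23/15)
  seg 5: down by d6 = 41/3 → (-379/15, -182/15)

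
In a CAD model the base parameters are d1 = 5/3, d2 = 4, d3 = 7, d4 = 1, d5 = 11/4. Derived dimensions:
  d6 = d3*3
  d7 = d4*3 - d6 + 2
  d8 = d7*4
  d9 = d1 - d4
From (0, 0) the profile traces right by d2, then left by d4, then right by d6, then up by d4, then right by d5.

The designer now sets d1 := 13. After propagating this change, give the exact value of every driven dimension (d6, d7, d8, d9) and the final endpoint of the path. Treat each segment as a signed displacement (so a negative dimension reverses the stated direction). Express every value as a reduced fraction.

d6 = 21
d7 = -16
d8 = -64
d9 = 12
endpoint = (107/4, 1)

Apply edit: d1 := 13
  d6 = d3*3 = 21
  d7 = d4*3 - d6 + 2 = -16
  d8 = d7*4 = -64
  d9 = d1 - d4 = 12
Walk from origin (0, 0):
  seg 1: right by d2 = 4 → (4, 0)
  seg 2: left by d4 = 1 → (3, 0)
  seg 3: right by d6 = 21 → (24, 0)
  seg 4: up by d4 = 1 → (24, 1)
  seg 5: right by d5 = 11/4 → (107/4, 1)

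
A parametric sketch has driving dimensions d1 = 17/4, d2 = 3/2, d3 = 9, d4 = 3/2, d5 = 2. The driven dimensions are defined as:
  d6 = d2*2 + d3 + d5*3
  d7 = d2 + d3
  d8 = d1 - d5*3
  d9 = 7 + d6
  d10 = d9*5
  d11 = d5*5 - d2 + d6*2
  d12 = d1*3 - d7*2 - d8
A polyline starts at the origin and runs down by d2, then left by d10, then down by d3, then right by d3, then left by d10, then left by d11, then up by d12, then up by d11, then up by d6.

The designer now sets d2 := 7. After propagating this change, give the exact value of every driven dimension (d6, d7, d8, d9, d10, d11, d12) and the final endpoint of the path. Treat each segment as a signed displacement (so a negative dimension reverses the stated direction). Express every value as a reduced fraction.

d6 = 29
d7 = 16
d8 = -7/4
d9 = 36
d10 = 180
d11 = 61
d12 = -35/2
endpoint = (-412, 113/2)

Apply edit: d2 := 7
  d6 = d2*2 + d3 + d5*3 = 29
  d7 = d2 + d3 = 16
  d8 = d1 - d5*3 = -7/4
  d9 = 7 + d6 = 36
  d10 = d9*5 = 180
  d11 = d5*5 - d2 + d6*2 = 61
  d12 = d1*3 - d7*2 - d8 = -35/2
Walk from origin (0, 0):
  seg 1: down by d2 = 7 → (0, -7)
  seg 2: left by d10 = 180 → (-180, -7)
  seg 3: down by d3 = 9 → (-180, -16)
  seg 4: right by d3 = 9 → (-171, -16)
  seg 5: left by d10 = 180 → (-351, -16)
  seg 6: left by d11 = 61 → (-412, -16)
  seg 7: up by d12 = -35/2 → (-412, -67/2)
  seg 8: up by d11 = 61 → (-412, 55/2)
  seg 9: up by d6 = 29 → (-412, 113/2)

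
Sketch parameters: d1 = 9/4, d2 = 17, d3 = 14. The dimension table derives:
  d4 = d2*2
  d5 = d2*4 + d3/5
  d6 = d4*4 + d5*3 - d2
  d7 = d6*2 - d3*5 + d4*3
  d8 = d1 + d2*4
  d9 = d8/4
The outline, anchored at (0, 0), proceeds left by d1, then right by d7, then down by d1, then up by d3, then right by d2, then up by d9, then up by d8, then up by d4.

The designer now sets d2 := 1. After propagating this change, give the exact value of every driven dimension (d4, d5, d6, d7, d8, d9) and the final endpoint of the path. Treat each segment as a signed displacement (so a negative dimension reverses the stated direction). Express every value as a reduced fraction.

d4 = 2
d5 = 34/5
d6 = 137/5
d7 = -46/5
d8 = 25/4
d9 = 25/16
endpoint = (-209/20, 345/16)

Apply edit: d2 := 1
  d4 = d2*2 = 2
  d5 = d2*4 + d3/5 = 34/5
  d6 = d4*4 + d5*3 - d2 = 137/5
  d7 = d6*2 - d3*5 + d4*3 = -46/5
  d8 = d1 + d2*4 = 25/4
  d9 = d8/4 = 25/16
Walk from origin (0, 0):
  seg 1: left by d1 = 9/4 → (-9/4, 0)
  seg 2: right by d7 = -46/5 → (-229/20, 0)
  seg 3: down by d1 = 9/4 → (-229/20, -9/4)
  seg 4: up by d3 = 14 → (-229/20, 47/4)
  seg 5: right by d2 = 1 → (-209/20, 47/4)
  seg 6: up by d9 = 25/16 → (-209/20, 213/16)
  seg 7: up by d8 = 25/4 → (-209/20, 313/16)
  seg 8: up by d4 = 2 → (-209/20, 345/16)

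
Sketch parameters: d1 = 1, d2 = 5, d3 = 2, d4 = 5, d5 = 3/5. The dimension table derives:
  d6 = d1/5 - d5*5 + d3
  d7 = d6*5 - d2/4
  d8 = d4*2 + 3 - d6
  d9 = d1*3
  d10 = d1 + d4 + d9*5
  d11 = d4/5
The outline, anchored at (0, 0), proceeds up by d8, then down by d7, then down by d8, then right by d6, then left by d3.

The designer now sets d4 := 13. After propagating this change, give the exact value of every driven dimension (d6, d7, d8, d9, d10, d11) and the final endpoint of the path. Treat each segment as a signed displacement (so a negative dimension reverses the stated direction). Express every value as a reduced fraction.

Apply edit: d4 := 13
  d6 = d1/5 - d5*5 + d3 = -4/5
  d7 = d6*5 - d2/4 = -21/4
  d8 = d4*2 + 3 - d6 = 149/5
  d9 = d1*3 = 3
  d10 = d1 + d4 + d9*5 = 29
  d11 = d4/5 = 13/5
Walk from origin (0, 0):
  seg 1: up by d8 = 149/5 → (0, 149/5)
  seg 2: down by d7 = -21/4 → (0, 701/20)
  seg 3: down by d8 = 149/5 → (0, 21/4)
  seg 4: right by d6 = -4/5 → (-4/5, 21/4)
  seg 5: left by d3 = 2 → (-14/5, 21/4)

d6 = -4/5
d7 = -21/4
d8 = 149/5
d9 = 3
d10 = 29
d11 = 13/5
endpoint = (-14/5, 21/4)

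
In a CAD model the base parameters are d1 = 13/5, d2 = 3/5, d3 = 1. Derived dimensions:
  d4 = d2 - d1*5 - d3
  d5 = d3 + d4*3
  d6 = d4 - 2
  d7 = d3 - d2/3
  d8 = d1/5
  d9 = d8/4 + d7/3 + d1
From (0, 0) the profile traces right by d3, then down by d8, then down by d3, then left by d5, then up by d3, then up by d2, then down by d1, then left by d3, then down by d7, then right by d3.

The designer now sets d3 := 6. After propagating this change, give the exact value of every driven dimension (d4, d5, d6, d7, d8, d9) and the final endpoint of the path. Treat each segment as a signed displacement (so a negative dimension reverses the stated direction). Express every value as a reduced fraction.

d4 = -92/5
d5 = -246/5
d6 = -102/5
d7 = 29/5
d8 = 13/25
d9 = 1399/300
endpoint = (276/5, -208/25)

Apply edit: d3 := 6
  d4 = d2 - d1*5 - d3 = -92/5
  d5 = d3 + d4*3 = -246/5
  d6 = d4 - 2 = -102/5
  d7 = d3 - d2/3 = 29/5
  d8 = d1/5 = 13/25
  d9 = d8/4 + d7/3 + d1 = 1399/300
Walk from origin (0, 0):
  seg 1: right by d3 = 6 → (6, 0)
  seg 2: down by d8 = 13/25 → (6, -13/25)
  seg 3: down by d3 = 6 → (6, -163/25)
  seg 4: left by d5 = -246/5 → (276/5, -163/25)
  seg 5: up by d3 = 6 → (276/5, -13/25)
  seg 6: up by d2 = 3/5 → (276/5, 2/25)
  seg 7: down by d1 = 13/5 → (276/5, -63/25)
  seg 8: left by d3 = 6 → (246/5, -63/25)
  seg 9: down by d7 = 29/5 → (246/5, -208/25)
  seg 10: right by d3 = 6 → (276/5, -208/25)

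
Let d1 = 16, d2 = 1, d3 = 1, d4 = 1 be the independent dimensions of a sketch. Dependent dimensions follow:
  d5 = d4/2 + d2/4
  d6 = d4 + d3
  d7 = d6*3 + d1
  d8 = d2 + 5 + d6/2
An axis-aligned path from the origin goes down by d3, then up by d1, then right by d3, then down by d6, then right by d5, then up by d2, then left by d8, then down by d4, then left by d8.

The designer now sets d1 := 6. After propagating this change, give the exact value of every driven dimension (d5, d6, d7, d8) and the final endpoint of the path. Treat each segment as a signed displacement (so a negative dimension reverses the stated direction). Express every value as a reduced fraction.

Apply edit: d1 := 6
  d5 = d4/2 + d2/4 = 3/4
  d6 = d4 + d3 = 2
  d7 = d6*3 + d1 = 12
  d8 = d2 + 5 + d6/2 = 7
Walk from origin (0, 0):
  seg 1: down by d3 = 1 → (0, -1)
  seg 2: up by d1 = 6 → (0, 5)
  seg 3: right by d3 = 1 → (1, 5)
  seg 4: down by d6 = 2 → (1, 3)
  seg 5: right by d5 = 3/4 → (7/4, 3)
  seg 6: up by d2 = 1 → (7/4, 4)
  seg 7: left by d8 = 7 → (-21/4, 4)
  seg 8: down by d4 = 1 → (-21/4, 3)
  seg 9: left by d8 = 7 → (-49/4, 3)

d5 = 3/4
d6 = 2
d7 = 12
d8 = 7
endpoint = (-49/4, 3)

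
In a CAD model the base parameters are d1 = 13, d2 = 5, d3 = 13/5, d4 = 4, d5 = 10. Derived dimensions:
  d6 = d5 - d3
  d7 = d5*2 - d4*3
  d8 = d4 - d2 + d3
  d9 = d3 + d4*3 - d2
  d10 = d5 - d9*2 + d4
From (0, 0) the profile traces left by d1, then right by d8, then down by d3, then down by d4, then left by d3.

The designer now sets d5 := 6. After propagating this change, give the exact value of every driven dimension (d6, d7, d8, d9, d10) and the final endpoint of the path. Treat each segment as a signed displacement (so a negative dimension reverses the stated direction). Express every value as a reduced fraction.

d6 = 17/5
d7 = 0
d8 = 8/5
d9 = 48/5
d10 = -46/5
endpoint = (-14, -33/5)

Apply edit: d5 := 6
  d6 = d5 - d3 = 17/5
  d7 = d5*2 - d4*3 = 0
  d8 = d4 - d2 + d3 = 8/5
  d9 = d3 + d4*3 - d2 = 48/5
  d10 = d5 - d9*2 + d4 = -46/5
Walk from origin (0, 0):
  seg 1: left by d1 = 13 → (-13, 0)
  seg 2: right by d8 = 8/5 → (-57/5, 0)
  seg 3: down by d3 = 13/5 → (-57/5, -13/5)
  seg 4: down by d4 = 4 → (-57/5, -33/5)
  seg 5: left by d3 = 13/5 → (-14, -33/5)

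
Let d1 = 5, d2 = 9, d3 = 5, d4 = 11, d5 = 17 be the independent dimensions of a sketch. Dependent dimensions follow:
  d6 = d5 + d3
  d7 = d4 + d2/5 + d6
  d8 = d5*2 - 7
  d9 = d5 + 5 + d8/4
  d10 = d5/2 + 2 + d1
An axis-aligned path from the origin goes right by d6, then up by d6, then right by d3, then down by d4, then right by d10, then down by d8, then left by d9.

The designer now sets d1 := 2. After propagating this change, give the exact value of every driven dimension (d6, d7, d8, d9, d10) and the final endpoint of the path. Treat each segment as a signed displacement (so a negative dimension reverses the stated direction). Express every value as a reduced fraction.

Apply edit: d1 := 2
  d6 = d5 + d3 = 22
  d7 = d4 + d2/5 + d6 = 174/5
  d8 = d5*2 - 7 = 27
  d9 = d5 + 5 + d8/4 = 115/4
  d10 = d5/2 + 2 + d1 = 25/2
Walk from origin (0, 0):
  seg 1: right by d6 = 22 → (22, 0)
  seg 2: up by d6 = 22 → (22, 22)
  seg 3: right by d3 = 5 → (27, 22)
  seg 4: down by d4 = 11 → (27, 11)
  seg 5: right by d10 = 25/2 → (79/2, 11)
  seg 6: down by d8 = 27 → (79/2, -16)
  seg 7: left by d9 = 115/4 → (43/4, -16)

d6 = 22
d7 = 174/5
d8 = 27
d9 = 115/4
d10 = 25/2
endpoint = (43/4, -16)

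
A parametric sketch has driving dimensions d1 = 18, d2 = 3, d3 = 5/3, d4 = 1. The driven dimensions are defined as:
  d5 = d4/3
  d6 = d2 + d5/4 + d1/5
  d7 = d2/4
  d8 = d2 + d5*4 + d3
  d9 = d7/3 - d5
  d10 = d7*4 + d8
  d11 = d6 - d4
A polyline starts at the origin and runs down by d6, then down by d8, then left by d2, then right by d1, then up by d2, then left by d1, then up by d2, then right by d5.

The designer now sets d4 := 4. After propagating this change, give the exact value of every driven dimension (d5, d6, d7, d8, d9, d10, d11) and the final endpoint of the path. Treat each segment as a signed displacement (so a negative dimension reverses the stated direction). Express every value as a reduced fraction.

d5 = 4/3
d6 = 104/15
d7 = 3/4
d8 = 10
d9 = -13/12
d10 = 13
d11 = 44/15
endpoint = (-5/3, -164/15)

Apply edit: d4 := 4
  d5 = d4/3 = 4/3
  d6 = d2 + d5/4 + d1/5 = 104/15
  d7 = d2/4 = 3/4
  d8 = d2 + d5*4 + d3 = 10
  d9 = d7/3 - d5 = -13/12
  d10 = d7*4 + d8 = 13
  d11 = d6 - d4 = 44/15
Walk from origin (0, 0):
  seg 1: down by d6 = 104/15 → (0, -104/15)
  seg 2: down by d8 = 10 → (0, -254/15)
  seg 3: left by d2 = 3 → (-3, -254/15)
  seg 4: right by d1 = 18 → (15, -254/15)
  seg 5: up by d2 = 3 → (15, -209/15)
  seg 6: left by d1 = 18 → (-3, -209/15)
  seg 7: up by d2 = 3 → (-3, -164/15)
  seg 8: right by d5 = 4/3 → (-5/3, -164/15)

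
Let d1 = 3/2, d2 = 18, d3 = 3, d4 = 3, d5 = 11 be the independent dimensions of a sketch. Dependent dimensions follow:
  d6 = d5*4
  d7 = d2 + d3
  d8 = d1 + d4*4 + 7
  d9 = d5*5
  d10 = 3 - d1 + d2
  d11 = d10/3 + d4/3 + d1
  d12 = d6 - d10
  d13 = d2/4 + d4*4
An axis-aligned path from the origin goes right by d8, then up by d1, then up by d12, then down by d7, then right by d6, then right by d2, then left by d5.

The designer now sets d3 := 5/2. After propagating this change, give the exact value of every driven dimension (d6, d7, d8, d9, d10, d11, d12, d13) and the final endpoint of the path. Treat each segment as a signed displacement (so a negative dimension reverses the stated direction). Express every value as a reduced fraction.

d6 = 44
d7 = 41/2
d8 = 41/2
d9 = 55
d10 = 39/2
d11 = 9
d12 = 49/2
d13 = 33/2
endpoint = (143/2, 11/2)

Apply edit: d3 := 5/2
  d6 = d5*4 = 44
  d7 = d2 + d3 = 41/2
  d8 = d1 + d4*4 + 7 = 41/2
  d9 = d5*5 = 55
  d10 = 3 - d1 + d2 = 39/2
  d11 = d10/3 + d4/3 + d1 = 9
  d12 = d6 - d10 = 49/2
  d13 = d2/4 + d4*4 = 33/2
Walk from origin (0, 0):
  seg 1: right by d8 = 41/2 → (41/2, 0)
  seg 2: up by d1 = 3/2 → (41/2, 3/2)
  seg 3: up by d12 = 49/2 → (41/2, 26)
  seg 4: down by d7 = 41/2 → (41/2, 11/2)
  seg 5: right by d6 = 44 → (129/2, 11/2)
  seg 6: right by d2 = 18 → (165/2, 11/2)
  seg 7: left by d5 = 11 → (143/2, 11/2)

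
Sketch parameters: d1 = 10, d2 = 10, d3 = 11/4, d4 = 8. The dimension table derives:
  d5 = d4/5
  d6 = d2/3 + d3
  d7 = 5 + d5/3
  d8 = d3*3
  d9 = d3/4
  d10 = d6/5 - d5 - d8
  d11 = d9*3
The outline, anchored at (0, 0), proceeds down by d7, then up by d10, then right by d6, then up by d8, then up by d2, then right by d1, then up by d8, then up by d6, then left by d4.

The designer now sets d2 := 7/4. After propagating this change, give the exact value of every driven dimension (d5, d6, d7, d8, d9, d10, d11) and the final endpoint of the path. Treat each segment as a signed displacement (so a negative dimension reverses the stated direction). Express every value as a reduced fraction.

d5 = 8/5
d6 = 10/3
d7 = 83/15
d8 = 33/4
d9 = 11/16
d10 = -551/60
d11 = 33/16
endpoint = (16/3, 103/15)

Apply edit: d2 := 7/4
  d5 = d4/5 = 8/5
  d6 = d2/3 + d3 = 10/3
  d7 = 5 + d5/3 = 83/15
  d8 = d3*3 = 33/4
  d9 = d3/4 = 11/16
  d10 = d6/5 - d5 - d8 = -551/60
  d11 = d9*3 = 33/16
Walk from origin (0, 0):
  seg 1: down by d7 = 83/15 → (0, -83/15)
  seg 2: up by d10 = -551/60 → (0, -883/60)
  seg 3: right by d6 = 10/3 → (10/3, -883/60)
  seg 4: up by d8 = 33/4 → (10/3, -97/15)
  seg 5: up by d2 = 7/4 → (10/3, -283/60)
  seg 6: right by d1 = 10 → (40/3, -283/60)
  seg 7: up by d8 = 33/4 → (40/3, 53/15)
  seg 8: up by d6 = 10/3 → (40/3, 103/15)
  seg 9: left by d4 = 8 → (16/3, 103/15)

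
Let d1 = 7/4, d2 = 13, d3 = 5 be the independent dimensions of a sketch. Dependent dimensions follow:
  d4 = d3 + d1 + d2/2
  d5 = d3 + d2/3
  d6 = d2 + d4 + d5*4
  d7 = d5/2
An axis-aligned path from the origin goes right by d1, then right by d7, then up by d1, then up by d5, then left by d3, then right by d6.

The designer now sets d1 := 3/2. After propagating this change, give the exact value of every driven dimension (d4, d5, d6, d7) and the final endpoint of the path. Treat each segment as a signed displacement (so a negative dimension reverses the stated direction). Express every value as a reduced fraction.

d4 = 13
d5 = 28/3
d6 = 190/3
d7 = 14/3
endpoint = (129/2, 65/6)

Apply edit: d1 := 3/2
  d4 = d3 + d1 + d2/2 = 13
  d5 = d3 + d2/3 = 28/3
  d6 = d2 + d4 + d5*4 = 190/3
  d7 = d5/2 = 14/3
Walk from origin (0, 0):
  seg 1: right by d1 = 3/2 → (3/2, 0)
  seg 2: right by d7 = 14/3 → (37/6, 0)
  seg 3: up by d1 = 3/2 → (37/6, 3/2)
  seg 4: up by d5 = 28/3 → (37/6, 65/6)
  seg 5: left by d3 = 5 → (7/6, 65/6)
  seg 6: right by d6 = 190/3 → (129/2, 65/6)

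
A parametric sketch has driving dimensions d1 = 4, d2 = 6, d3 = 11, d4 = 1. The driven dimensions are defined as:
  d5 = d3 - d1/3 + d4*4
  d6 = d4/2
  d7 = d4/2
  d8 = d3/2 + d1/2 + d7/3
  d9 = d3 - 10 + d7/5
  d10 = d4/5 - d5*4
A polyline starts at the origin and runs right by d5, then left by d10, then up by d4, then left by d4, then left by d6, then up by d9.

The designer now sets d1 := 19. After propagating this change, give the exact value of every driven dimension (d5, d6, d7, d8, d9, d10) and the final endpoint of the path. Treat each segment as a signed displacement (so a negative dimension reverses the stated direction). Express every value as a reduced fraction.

d5 = 26/3
d6 = 1/2
d7 = 1/2
d8 = 91/6
d9 = 11/10
d10 = -517/15
endpoint = (1249/30, 21/10)

Apply edit: d1 := 19
  d5 = d3 - d1/3 + d4*4 = 26/3
  d6 = d4/2 = 1/2
  d7 = d4/2 = 1/2
  d8 = d3/2 + d1/2 + d7/3 = 91/6
  d9 = d3 - 10 + d7/5 = 11/10
  d10 = d4/5 - d5*4 = -517/15
Walk from origin (0, 0):
  seg 1: right by d5 = 26/3 → (26/3, 0)
  seg 2: left by d10 = -517/15 → (647/15, 0)
  seg 3: up by d4 = 1 → (647/15, 1)
  seg 4: left by d4 = 1 → (632/15, 1)
  seg 5: left by d6 = 1/2 → (1249/30, 1)
  seg 6: up by d9 = 11/10 → (1249/30, 21/10)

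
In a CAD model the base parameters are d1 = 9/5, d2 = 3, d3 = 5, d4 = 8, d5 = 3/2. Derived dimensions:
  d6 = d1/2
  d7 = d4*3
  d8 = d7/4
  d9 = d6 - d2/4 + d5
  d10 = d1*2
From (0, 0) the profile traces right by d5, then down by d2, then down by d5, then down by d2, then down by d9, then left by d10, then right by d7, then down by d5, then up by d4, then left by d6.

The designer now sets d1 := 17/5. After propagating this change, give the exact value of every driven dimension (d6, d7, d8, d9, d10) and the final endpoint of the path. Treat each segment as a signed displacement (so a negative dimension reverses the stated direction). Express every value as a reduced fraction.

Apply edit: d1 := 17/5
  d6 = d1/2 = 17/10
  d7 = d4*3 = 24
  d8 = d7/4 = 6
  d9 = d6 - d2/4 + d5 = 49/20
  d10 = d1*2 = 34/5
Walk from origin (0, 0):
  seg 1: right by d5 = 3/2 → (3/2, 0)
  seg 2: down by d2 = 3 → (3/2, -3)
  seg 3: down by d5 = 3/2 → (3/2, -9/2)
  seg 4: down by d2 = 3 → (3/2, -15/2)
  seg 5: down by d9 = 49/20 → (3/2, -199/20)
  seg 6: left by d10 = 34/5 → (-53/10, -199/20)
  seg 7: right by d7 = 24 → (187/10, -199/20)
  seg 8: down by d5 = 3/2 → (187/10, -229/20)
  seg 9: up by d4 = 8 → (187/10, -69/20)
  seg 10: left by d6 = 17/10 → (17, -69/20)

d6 = 17/10
d7 = 24
d8 = 6
d9 = 49/20
d10 = 34/5
endpoint = (17, -69/20)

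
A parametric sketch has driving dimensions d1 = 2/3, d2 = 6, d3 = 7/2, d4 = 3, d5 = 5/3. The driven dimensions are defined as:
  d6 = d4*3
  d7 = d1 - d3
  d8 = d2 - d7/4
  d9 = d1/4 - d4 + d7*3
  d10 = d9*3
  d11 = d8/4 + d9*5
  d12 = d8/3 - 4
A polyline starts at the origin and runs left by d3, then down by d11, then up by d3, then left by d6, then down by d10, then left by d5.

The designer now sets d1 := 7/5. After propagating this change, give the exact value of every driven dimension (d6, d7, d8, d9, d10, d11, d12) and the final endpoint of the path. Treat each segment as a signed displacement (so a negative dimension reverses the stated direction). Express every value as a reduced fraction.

d6 = 9
d7 = -21/10
d8 = 261/40
d9 = -179/20
d10 = -537/20
d11 = -6899/160
d12 = -73/40
endpoint = (-85/6, 2351/32)

Apply edit: d1 := 7/5
  d6 = d4*3 = 9
  d7 = d1 - d3 = -21/10
  d8 = d2 - d7/4 = 261/40
  d9 = d1/4 - d4 + d7*3 = -179/20
  d10 = d9*3 = -537/20
  d11 = d8/4 + d9*5 = -6899/160
  d12 = d8/3 - 4 = -73/40
Walk from origin (0, 0):
  seg 1: left by d3 = 7/2 → (-7/2, 0)
  seg 2: down by d11 = -6899/160 → (-7/2, 6899/160)
  seg 3: up by d3 = 7/2 → (-7/2, 7459/160)
  seg 4: left by d6 = 9 → (-25/2, 7459/160)
  seg 5: down by d10 = -537/20 → (-25/2, 2351/32)
  seg 6: left by d5 = 5/3 → (-85/6, 2351/32)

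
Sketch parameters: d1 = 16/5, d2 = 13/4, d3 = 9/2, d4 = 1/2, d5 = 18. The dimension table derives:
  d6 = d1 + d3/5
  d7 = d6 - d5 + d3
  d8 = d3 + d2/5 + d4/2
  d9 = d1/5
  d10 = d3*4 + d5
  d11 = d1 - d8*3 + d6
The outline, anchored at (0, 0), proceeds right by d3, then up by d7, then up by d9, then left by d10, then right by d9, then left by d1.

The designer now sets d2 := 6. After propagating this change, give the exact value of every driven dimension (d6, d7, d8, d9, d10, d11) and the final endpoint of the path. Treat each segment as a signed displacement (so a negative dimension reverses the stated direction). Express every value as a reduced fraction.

Apply edit: d2 := 6
  d6 = d1 + d3/5 = 41/10
  d7 = d6 - d5 + d3 = -47/5
  d8 = d3 + d2/5 + d4/2 = 119/20
  d9 = d1/5 = 16/25
  d10 = d3*4 + d5 = 36
  d11 = d1 - d8*3 + d6 = -211/20
Walk from origin (0, 0):
  seg 1: right by d3 = 9/2 → (9/2, 0)
  seg 2: up by d7 = -47/5 → (9/2, -47/5)
  seg 3: up by d9 = 16/25 → (9/2, -219/25)
  seg 4: left by d10 = 36 → (-63/2, -219/25)
  seg 5: right by d9 = 16/25 → (-1543/50, -219/25)
  seg 6: left by d1 = 16/5 → (-1703/50, -219/25)

d6 = 41/10
d7 = -47/5
d8 = 119/20
d9 = 16/25
d10 = 36
d11 = -211/20
endpoint = (-1703/50, -219/25)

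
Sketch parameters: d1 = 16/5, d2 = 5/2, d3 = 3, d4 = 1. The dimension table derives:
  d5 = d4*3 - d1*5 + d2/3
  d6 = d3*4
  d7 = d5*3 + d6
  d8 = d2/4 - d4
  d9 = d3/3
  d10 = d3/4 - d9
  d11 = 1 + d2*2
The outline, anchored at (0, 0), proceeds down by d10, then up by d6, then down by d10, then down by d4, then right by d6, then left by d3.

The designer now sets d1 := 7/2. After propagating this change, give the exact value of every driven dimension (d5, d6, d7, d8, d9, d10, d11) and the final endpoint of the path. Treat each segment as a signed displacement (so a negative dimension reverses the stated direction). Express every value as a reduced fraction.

d5 = -41/3
d6 = 12
d7 = -29
d8 = -3/8
d9 = 1
d10 = -1/4
d11 = 6
endpoint = (9, 23/2)

Apply edit: d1 := 7/2
  d5 = d4*3 - d1*5 + d2/3 = -41/3
  d6 = d3*4 = 12
  d7 = d5*3 + d6 = -29
  d8 = d2/4 - d4 = -3/8
  d9 = d3/3 = 1
  d10 = d3/4 - d9 = -1/4
  d11 = 1 + d2*2 = 6
Walk from origin (0, 0):
  seg 1: down by d10 = -1/4 → (0, 1/4)
  seg 2: up by d6 = 12 → (0, 49/4)
  seg 3: down by d10 = -1/4 → (0, 25/2)
  seg 4: down by d4 = 1 → (0, 23/2)
  seg 5: right by d6 = 12 → (12, 23/2)
  seg 6: left by d3 = 3 → (9, 23/2)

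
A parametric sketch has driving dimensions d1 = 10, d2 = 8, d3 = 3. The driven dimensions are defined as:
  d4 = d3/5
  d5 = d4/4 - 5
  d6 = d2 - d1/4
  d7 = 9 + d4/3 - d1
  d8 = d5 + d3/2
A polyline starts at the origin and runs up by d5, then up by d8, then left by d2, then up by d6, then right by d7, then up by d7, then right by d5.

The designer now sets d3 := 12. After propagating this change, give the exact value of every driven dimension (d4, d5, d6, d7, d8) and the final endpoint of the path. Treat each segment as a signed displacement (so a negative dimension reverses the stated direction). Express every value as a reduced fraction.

d4 = 12/5
d5 = -22/5
d6 = 11/2
d7 = -1/5
d8 = 8/5
endpoint = (-63/5, 5/2)

Apply edit: d3 := 12
  d4 = d3/5 = 12/5
  d5 = d4/4 - 5 = -22/5
  d6 = d2 - d1/4 = 11/2
  d7 = 9 + d4/3 - d1 = -1/5
  d8 = d5 + d3/2 = 8/5
Walk from origin (0, 0):
  seg 1: up by d5 = -22/5 → (0, -22/5)
  seg 2: up by d8 = 8/5 → (0, -14/5)
  seg 3: left by d2 = 8 → (-8, -14/5)
  seg 4: up by d6 = 11/2 → (-8, 27/10)
  seg 5: right by d7 = -1/5 → (-41/5, 27/10)
  seg 6: up by d7 = -1/5 → (-41/5, 5/2)
  seg 7: right by d5 = -22/5 → (-63/5, 5/2)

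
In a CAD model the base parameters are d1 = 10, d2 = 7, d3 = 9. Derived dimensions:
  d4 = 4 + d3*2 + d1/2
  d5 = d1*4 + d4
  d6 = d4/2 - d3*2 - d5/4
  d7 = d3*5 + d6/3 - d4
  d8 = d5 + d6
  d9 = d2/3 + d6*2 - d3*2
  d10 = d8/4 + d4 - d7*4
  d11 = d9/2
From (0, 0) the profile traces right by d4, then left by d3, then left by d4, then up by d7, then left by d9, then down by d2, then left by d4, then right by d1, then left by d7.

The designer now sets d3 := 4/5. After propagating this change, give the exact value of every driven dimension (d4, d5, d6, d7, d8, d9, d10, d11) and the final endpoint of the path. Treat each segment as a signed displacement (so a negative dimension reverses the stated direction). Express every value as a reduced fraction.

d4 = 53/5
d5 = 253/5
d6 = -179/20
d7 = -115/12
d8 = 833/20
d9 = -103/6
d10 = 14243/240
d11 = -103/12
endpoint = (507/20, -199/12)

Apply edit: d3 := 4/5
  d4 = 4 + d3*2 + d1/2 = 53/5
  d5 = d1*4 + d4 = 253/5
  d6 = d4/2 - d3*2 - d5/4 = -179/20
  d7 = d3*5 + d6/3 - d4 = -115/12
  d8 = d5 + d6 = 833/20
  d9 = d2/3 + d6*2 - d3*2 = -103/6
  d10 = d8/4 + d4 - d7*4 = 14243/240
  d11 = d9/2 = -103/12
Walk from origin (0, 0):
  seg 1: right by d4 = 53/5 → (53/5, 0)
  seg 2: left by d3 = 4/5 → (49/5, 0)
  seg 3: left by d4 = 53/5 → (-4/5, 0)
  seg 4: up by d7 = -115/12 → (-4/5, -115/12)
  seg 5: left by d9 = -103/6 → (491/30, -115/12)
  seg 6: down by d2 = 7 → (491/30, -199/12)
  seg 7: left by d4 = 53/5 → (173/30, -199/12)
  seg 8: right by d1 = 10 → (473/30, -199/12)
  seg 9: left by d7 = -115/12 → (507/20, -199/12)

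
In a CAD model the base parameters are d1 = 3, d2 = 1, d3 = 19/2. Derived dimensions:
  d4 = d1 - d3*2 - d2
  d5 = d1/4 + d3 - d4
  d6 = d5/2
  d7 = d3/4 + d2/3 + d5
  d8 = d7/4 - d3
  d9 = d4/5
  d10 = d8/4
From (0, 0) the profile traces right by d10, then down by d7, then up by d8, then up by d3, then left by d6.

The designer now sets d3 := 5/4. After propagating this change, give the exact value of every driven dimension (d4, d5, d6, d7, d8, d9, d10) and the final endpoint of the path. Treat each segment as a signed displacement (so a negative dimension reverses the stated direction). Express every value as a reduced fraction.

Apply edit: d3 := 5/4
  d4 = d1 - d3*2 - d2 = -1/2
  d5 = d1/4 + d3 - d4 = 5/2
  d6 = d5/2 = 5/4
  d7 = d3/4 + d2/3 + d5 = 151/48
  d8 = d7/4 - d3 = -89/192
  d9 = d4/5 = -1/10
  d10 = d8/4 = -89/768
Walk from origin (0, 0):
  seg 1: right by d10 = -89/768 → (-89/768, 0)
  seg 2: down by d7 = 151/48 → (-89/768, -151/48)
  seg 3: up by d8 = -89/192 → (-89/768, -231/64)
  seg 4: up by d3 = 5/4 → (-89/768, -151/64)
  seg 5: left by d6 = 5/4 → (-1049/768, -151/64)

d4 = -1/2
d5 = 5/2
d6 = 5/4
d7 = 151/48
d8 = -89/192
d9 = -1/10
d10 = -89/768
endpoint = (-1049/768, -151/64)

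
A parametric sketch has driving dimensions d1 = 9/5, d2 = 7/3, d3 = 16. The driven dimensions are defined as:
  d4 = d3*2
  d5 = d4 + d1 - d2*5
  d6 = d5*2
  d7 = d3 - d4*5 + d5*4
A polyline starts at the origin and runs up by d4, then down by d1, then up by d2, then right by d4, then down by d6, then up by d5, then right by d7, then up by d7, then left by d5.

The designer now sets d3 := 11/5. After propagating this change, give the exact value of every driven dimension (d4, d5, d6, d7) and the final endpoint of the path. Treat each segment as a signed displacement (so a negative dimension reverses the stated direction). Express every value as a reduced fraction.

d4 = 22/5
d5 = -82/15
d6 = -164/15
d7 = -125/3
endpoint = (-159/5, -469/15)

Apply edit: d3 := 11/5
  d4 = d3*2 = 22/5
  d5 = d4 + d1 - d2*5 = -82/15
  d6 = d5*2 = -164/15
  d7 = d3 - d4*5 + d5*4 = -125/3
Walk from origin (0, 0):
  seg 1: up by d4 = 22/5 → (0, 22/5)
  seg 2: down by d1 = 9/5 → (0, 13/5)
  seg 3: up by d2 = 7/3 → (0, 74/15)
  seg 4: right by d4 = 22/5 → (22/5, 74/15)
  seg 5: down by d6 = -164/15 → (22/5, 238/15)
  seg 6: up by d5 = -82/15 → (22/5, 52/5)
  seg 7: right by d7 = -125/3 → (-559/15, 52/5)
  seg 8: up by d7 = -125/3 → (-559/15, -469/15)
  seg 9: left by d5 = -82/15 → (-159/5, -469/15)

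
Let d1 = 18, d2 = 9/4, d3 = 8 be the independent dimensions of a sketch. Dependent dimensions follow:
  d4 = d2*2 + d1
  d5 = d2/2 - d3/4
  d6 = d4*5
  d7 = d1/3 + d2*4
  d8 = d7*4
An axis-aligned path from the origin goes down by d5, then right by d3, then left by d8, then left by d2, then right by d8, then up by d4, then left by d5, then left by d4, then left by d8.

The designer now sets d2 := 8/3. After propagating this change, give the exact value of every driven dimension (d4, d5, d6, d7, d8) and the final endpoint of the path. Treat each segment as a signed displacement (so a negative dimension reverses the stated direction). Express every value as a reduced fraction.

Apply edit: d2 := 8/3
  d4 = d2*2 + d1 = 70/3
  d5 = d2/2 - d3/4 = -2/3
  d6 = d4*5 = 350/3
  d7 = d1/3 + d2*4 = 50/3
  d8 = d7*4 = 200/3
Walk from origin (0, 0):
  seg 1: down by d5 = -2/3 → (0, 2/3)
  seg 2: right by d3 = 8 → (8, 2/3)
  seg 3: left by d8 = 200/3 → (-176/3, 2/3)
  seg 4: left by d2 = 8/3 → (-184/3, 2/3)
  seg 5: right by d8 = 200/3 → (16/3, 2/3)
  seg 6: up by d4 = 70/3 → (16/3, 24)
  seg 7: left by d5 = -2/3 → (6, 24)
  seg 8: left by d4 = 70/3 → (-52/3, 24)
  seg 9: left by d8 = 200/3 → (-84, 24)

d4 = 70/3
d5 = -2/3
d6 = 350/3
d7 = 50/3
d8 = 200/3
endpoint = (-84, 24)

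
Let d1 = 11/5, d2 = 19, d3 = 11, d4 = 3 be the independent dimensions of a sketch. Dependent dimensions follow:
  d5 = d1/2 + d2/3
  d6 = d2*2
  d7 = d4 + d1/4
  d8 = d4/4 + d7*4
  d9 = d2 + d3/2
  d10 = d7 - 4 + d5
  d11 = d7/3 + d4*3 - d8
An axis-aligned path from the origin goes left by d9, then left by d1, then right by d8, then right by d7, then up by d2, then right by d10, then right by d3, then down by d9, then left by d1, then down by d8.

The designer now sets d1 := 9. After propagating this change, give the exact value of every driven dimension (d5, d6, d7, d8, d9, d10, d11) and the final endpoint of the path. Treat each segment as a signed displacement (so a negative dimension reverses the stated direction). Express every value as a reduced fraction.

Apply edit: d1 := 9
  d5 = d1/2 + d2/3 = 65/6
  d6 = d2*2 = 38
  d7 = d4 + d1/4 = 21/4
  d8 = d4/4 + d7*4 = 87/4
  d9 = d2 + d3/2 = 49/2
  d10 = d7 - 4 + d5 = 145/12
  d11 = d7/3 + d4*3 - d8 = -11
Walk from origin (0, 0):
  seg 1: left by d9 = 49/2 → (-49/2, 0)
  seg 2: left by d1 = 9 → (-67/2, 0)
  seg 3: right by d8 = 87/4 → (-47/4, 0)
  seg 4: right by d7 = 21/4 → (-13/2, 0)
  seg 5: up by d2 = 19 → (-13/2, 19)
  seg 6: right by d10 = 145/12 → (67/12, 19)
  seg 7: right by d3 = 11 → (199/12, 19)
  seg 8: down by d9 = 49/2 → (199/12, -11/2)
  seg 9: left by d1 = 9 → (91/12, -11/2)
  seg 10: down by d8 = 87/4 → (91/12, -109/4)

d5 = 65/6
d6 = 38
d7 = 21/4
d8 = 87/4
d9 = 49/2
d10 = 145/12
d11 = -11
endpoint = (91/12, -109/4)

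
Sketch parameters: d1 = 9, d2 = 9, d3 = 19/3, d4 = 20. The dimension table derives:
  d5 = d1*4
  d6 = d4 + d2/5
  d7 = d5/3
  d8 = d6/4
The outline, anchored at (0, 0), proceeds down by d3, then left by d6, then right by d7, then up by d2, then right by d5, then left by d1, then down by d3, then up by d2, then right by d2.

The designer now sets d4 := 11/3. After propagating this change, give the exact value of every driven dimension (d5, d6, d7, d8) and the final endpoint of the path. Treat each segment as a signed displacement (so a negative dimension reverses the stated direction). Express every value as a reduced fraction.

d5 = 36
d6 = 82/15
d7 = 12
d8 = 41/30
endpoint = (638/15, 16/3)

Apply edit: d4 := 11/3
  d5 = d1*4 = 36
  d6 = d4 + d2/5 = 82/15
  d7 = d5/3 = 12
  d8 = d6/4 = 41/30
Walk from origin (0, 0):
  seg 1: down by d3 = 19/3 → (0, -19/3)
  seg 2: left by d6 = 82/15 → (-82/15, -19/3)
  seg 3: right by d7 = 12 → (98/15, -19/3)
  seg 4: up by d2 = 9 → (98/15, 8/3)
  seg 5: right by d5 = 36 → (638/15, 8/3)
  seg 6: left by d1 = 9 → (503/15, 8/3)
  seg 7: down by d3 = 19/3 → (503/15, -11/3)
  seg 8: up by d2 = 9 → (503/15, 16/3)
  seg 9: right by d2 = 9 → (638/15, 16/3)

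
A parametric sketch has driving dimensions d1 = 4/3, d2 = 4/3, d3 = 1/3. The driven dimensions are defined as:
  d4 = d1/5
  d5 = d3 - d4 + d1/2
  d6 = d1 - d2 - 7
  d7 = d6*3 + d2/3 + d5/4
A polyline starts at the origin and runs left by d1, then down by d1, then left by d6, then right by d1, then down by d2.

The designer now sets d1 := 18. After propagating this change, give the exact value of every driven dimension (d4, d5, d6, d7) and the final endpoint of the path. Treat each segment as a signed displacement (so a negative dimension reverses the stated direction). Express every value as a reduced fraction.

d4 = 18/5
d5 = 86/15
d6 = 29/3
d7 = 2779/90
endpoint = (-29/3, -58/3)

Apply edit: d1 := 18
  d4 = d1/5 = 18/5
  d5 = d3 - d4 + d1/2 = 86/15
  d6 = d1 - d2 - 7 = 29/3
  d7 = d6*3 + d2/3 + d5/4 = 2779/90
Walk from origin (0, 0):
  seg 1: left by d1 = 18 → (-18, 0)
  seg 2: down by d1 = 18 → (-18, -18)
  seg 3: left by d6 = 29/3 → (-83/3, -18)
  seg 4: right by d1 = 18 → (-29/3, -18)
  seg 5: down by d2 = 4/3 → (-29/3, -58/3)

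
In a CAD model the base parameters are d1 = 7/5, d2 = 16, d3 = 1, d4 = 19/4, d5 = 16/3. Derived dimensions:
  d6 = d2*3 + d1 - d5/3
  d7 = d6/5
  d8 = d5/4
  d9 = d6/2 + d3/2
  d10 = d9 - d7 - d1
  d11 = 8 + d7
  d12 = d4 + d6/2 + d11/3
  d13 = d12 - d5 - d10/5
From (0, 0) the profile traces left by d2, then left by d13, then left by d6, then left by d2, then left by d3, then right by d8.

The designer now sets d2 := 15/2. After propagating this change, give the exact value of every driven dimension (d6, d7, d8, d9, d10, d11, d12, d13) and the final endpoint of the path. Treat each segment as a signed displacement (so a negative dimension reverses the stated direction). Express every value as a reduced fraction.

Apply edit: d2 := 15/2
  d6 = d2*3 + d1 - d5/3 = 1991/90
  d7 = d6/5 = 1991/450
  d8 = d5/4 = 4/3
  d9 = d6/2 + d3/2 = 2081/180
  d10 = d9 - d7 - d1 = 1721/300
  d11 = 8 + d7 = 5591/450
  d12 = d4 + d6/2 + d11/3 = 13468/675
  d13 = d12 - d5 - d10/5 = 181871/13500
Walk from origin (0, 0):
  seg 1: left by d2 = 15/2 → (-15/2, 0)
  seg 2: left by d13 = 181871/13500 → (-283121/13500, 0)
  seg 3: left by d6 = 1991/90 → (-581771/13500, 0)
  seg 4: left by d2 = 15/2 → (-683021/13500, 0)
  seg 5: left by d3 = 1 → (-696521/13500, 0)
  seg 6: right by d8 = 4/3 → (-678521/13500, 0)

d6 = 1991/90
d7 = 1991/450
d8 = 4/3
d9 = 2081/180
d10 = 1721/300
d11 = 5591/450
d12 = 13468/675
d13 = 181871/13500
endpoint = (-678521/13500, 0)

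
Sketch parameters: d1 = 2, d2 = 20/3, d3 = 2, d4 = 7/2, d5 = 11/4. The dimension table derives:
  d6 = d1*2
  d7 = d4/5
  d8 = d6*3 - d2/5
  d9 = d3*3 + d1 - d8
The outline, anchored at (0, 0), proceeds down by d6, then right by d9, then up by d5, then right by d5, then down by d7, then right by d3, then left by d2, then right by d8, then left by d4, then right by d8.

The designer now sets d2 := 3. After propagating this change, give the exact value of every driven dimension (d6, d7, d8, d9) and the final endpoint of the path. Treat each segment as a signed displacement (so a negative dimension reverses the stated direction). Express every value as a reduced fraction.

d6 = 4
d7 = 7/10
d8 = 57/5
d9 = -17/5
endpoint = (353/20, -39/20)

Apply edit: d2 := 3
  d6 = d1*2 = 4
  d7 = d4/5 = 7/10
  d8 = d6*3 - d2/5 = 57/5
  d9 = d3*3 + d1 - d8 = -17/5
Walk from origin (0, 0):
  seg 1: down by d6 = 4 → (0, -4)
  seg 2: right by d9 = -17/5 → (-17/5, -4)
  seg 3: up by d5 = 11/4 → (-17/5, -5/4)
  seg 4: right by d5 = 11/4 → (-13/20, -5/4)
  seg 5: down by d7 = 7/10 → (-13/20, -39/20)
  seg 6: right by d3 = 2 → (27/20, -39/20)
  seg 7: left by d2 = 3 → (-33/20, -39/20)
  seg 8: right by d8 = 57/5 → (39/4, -39/20)
  seg 9: left by d4 = 7/2 → (25/4, -39/20)
  seg 10: right by d8 = 57/5 → (353/20, -39/20)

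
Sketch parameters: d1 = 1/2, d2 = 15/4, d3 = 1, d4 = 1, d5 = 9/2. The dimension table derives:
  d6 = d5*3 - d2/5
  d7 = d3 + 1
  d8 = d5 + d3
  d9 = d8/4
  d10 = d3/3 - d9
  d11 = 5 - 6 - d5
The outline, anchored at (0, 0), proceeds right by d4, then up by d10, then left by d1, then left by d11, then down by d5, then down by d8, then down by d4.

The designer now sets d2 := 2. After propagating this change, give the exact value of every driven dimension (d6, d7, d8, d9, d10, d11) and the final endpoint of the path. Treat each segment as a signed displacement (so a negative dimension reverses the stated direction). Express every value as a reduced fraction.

Apply edit: d2 := 2
  d6 = d5*3 - d2/5 = 131/10
  d7 = d3 + 1 = 2
  d8 = d5 + d3 = 11/2
  d9 = d8/4 = 11/8
  d10 = d3/3 - d9 = -25/24
  d11 = 5 - 6 - d5 = -11/2
Walk from origin (0, 0):
  seg 1: right by d4 = 1 → (1, 0)
  seg 2: up by d10 = -25/24 → (1, -25/24)
  seg 3: left by d1 = 1/2 → (1/2, -25/24)
  seg 4: left by d11 = -11/2 → (6, -25/24)
  seg 5: down by d5 = 9/2 → (6, -133/24)
  seg 6: down by d8 = 11/2 → (6, -265/24)
  seg 7: down by d4 = 1 → (6, -289/24)

d6 = 131/10
d7 = 2
d8 = 11/2
d9 = 11/8
d10 = -25/24
d11 = -11/2
endpoint = (6, -289/24)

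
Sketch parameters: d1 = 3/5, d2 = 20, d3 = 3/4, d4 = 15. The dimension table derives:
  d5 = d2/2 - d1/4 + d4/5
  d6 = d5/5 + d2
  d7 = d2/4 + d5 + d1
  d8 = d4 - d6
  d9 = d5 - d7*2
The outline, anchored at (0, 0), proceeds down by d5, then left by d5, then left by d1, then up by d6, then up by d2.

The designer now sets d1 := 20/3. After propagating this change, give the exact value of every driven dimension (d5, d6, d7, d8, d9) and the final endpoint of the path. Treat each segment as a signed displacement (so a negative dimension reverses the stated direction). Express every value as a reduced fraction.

d5 = 34/3
d6 = 334/15
d7 = 23
d8 = -109/15
d9 = -104/3
endpoint = (-18, 464/15)

Apply edit: d1 := 20/3
  d5 = d2/2 - d1/4 + d4/5 = 34/3
  d6 = d5/5 + d2 = 334/15
  d7 = d2/4 + d5 + d1 = 23
  d8 = d4 - d6 = -109/15
  d9 = d5 - d7*2 = -104/3
Walk from origin (0, 0):
  seg 1: down by d5 = 34/3 → (0, -34/3)
  seg 2: left by d5 = 34/3 → (-34/3, -34/3)
  seg 3: left by d1 = 20/3 → (-18, -34/3)
  seg 4: up by d6 = 334/15 → (-18, 164/15)
  seg 5: up by d2 = 20 → (-18, 464/15)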